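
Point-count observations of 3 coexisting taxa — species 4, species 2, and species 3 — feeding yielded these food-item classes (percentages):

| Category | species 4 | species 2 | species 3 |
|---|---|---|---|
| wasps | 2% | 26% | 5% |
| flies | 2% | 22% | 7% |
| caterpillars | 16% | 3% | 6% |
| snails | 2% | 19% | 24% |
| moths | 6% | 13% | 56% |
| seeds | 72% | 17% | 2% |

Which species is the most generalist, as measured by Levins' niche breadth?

species 2

Convert percentages to proportions (divide by 100).
Σp_4ᵢ² = 0.02² + 0.02² + 0.16² + 0.02² + 0.06² + 0.72² = 0.0004 + 0.0004 + 0.0256 + 0.0004 + 0.0036 + 0.5184 = 0.5488
B_4 = 1 / 0.5488 = 1.8222
Σp_2ᵢ² = 0.26² + 0.22² + 0.03² + 0.19² + 0.13² + 0.17² = 0.0676 + 0.0484 + 0.0009 + 0.0361 + 0.0169 + 0.0289 = 0.1988
B_2 = 1 / 0.1988 = 5.0302
Σp_3ᵢ² = 0.05² + 0.07² + 0.06² + 0.24² + 0.56² + 0.02² = 0.0025 + 0.0049 + 0.0036 + 0.0576 + 0.3136 + 0.0004 = 0.3826
B_3 = 1 / 0.3826 = 2.6137
Highest B → broadest niche (most generalist): species 2 (B = 5.03).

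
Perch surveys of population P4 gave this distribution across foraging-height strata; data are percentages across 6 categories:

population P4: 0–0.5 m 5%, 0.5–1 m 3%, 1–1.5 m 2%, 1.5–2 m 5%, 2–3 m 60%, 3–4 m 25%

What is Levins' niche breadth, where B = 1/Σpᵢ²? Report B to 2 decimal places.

2.33

Convert percentages to proportions (divide by 100).
Σpᵢ² = 0.05² + 0.03² + 0.02² + 0.05² + 0.60² + 0.25² = 0.0025 + 0.0009 + 0.0004 + 0.0025 + 0.3600 + 0.0625 = 0.4288
B = 1 / 0.4288 = 2.3321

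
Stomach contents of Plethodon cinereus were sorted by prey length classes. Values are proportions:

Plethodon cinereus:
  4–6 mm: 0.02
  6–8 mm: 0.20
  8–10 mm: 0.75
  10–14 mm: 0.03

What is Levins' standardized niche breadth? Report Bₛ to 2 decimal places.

0.22

Σpᵢ² = 0.02² + 0.20² + 0.75² + 0.03² = 0.0004 + 0.0400 + 0.5625 + 0.0009 = 0.6038
B = 1 / 0.6038 = 1.6562
Bₛ = (B − 1)/(n − 1) = (1.6562 − 1)/(4 − 1) = 0.6562/3 = 0.2187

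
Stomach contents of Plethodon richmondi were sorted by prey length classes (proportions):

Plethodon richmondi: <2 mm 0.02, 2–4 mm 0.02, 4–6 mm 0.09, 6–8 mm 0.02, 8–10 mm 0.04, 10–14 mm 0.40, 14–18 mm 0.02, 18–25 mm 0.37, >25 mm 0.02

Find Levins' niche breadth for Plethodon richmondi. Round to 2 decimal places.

3.24

Σpᵢ² = 0.02² + 0.02² + 0.09² + 0.02² + 0.04² + 0.40² + 0.02² + 0.37² + 0.02² = 0.0004 + 0.0004 + 0.0081 + 0.0004 + 0.0016 + 0.1600 + 0.0004 + 0.1369 + 0.0004 = 0.3086
B = 1 / 0.3086 = 3.2404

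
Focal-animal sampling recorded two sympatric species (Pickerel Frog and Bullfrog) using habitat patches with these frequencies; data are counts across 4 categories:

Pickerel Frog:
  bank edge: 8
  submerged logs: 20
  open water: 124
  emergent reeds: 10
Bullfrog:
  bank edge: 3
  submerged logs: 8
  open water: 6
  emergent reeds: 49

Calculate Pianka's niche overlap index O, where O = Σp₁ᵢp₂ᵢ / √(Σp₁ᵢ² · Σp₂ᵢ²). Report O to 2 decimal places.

Proportions for Pickerel Frog (n=162): 8/162=0.0494, 20/162=0.1235, 124/162=0.7654, 10/162=0.0617
Proportions for Bullfrog (n=66): 3/66=0.0455, 8/66=0.1212, 6/66=0.0909, 49/66=0.7424
Σ p₁ᵢp₂ᵢ = 0.002248 + 0.014968 + 0.069575 + 0.045806 = 0.132597
Σp_1ᵢ² = 0.0494² + 0.1235² + 0.7654² + 0.0617² = 0.002440 + 0.015252 + 0.585837 + 0.003807 = 0.607336
Σp_2ᵢ² = 0.0455² + 0.1212² + 0.0909² + 0.7424² = 0.002070 + 0.014689 + 0.008263 + 0.551158 = 0.576180
O = 0.132597 / √(0.607336 × 0.576180) = 0.132597 / 0.5915529 = 0.2242

0.22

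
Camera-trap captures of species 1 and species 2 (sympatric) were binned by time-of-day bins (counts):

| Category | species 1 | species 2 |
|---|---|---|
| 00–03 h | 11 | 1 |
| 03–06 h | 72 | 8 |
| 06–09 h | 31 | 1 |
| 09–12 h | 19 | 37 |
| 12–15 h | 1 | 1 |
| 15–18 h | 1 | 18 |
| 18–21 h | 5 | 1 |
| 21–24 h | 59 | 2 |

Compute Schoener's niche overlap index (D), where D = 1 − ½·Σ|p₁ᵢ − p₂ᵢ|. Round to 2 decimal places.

0.29

Proportions for species 1 (n=199): 11/199=0.0553, 72/199=0.3618, 31/199=0.1558, 19/199=0.0955, 1/199=0.0050, 1/199=0.0050, 5/199=0.0251, 59/199=0.2965
Proportions for species 2 (n=69): 1/69=0.0145, 8/69=0.1159, 1/69=0.0145, 37/69=0.5362, 1/69=0.0145, 18/69=0.2609, 1/69=0.0145, 2/69=0.0290
Σ|p₁ᵢ − p₂ᵢ| = 0.0408 + 0.2459 + 0.1413 + 0.4407 + 0.0095 + 0.2559 + 0.0106 + 0.2675 = 1.4122
D = 1 − ½ × 1.4122 = 1 − 0.70610 = 0.29390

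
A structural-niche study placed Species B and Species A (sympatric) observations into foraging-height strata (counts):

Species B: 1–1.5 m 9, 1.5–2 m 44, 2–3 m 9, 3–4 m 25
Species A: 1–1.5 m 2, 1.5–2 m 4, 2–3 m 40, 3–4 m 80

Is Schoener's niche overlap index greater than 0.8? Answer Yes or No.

Proportions for Species B (n=87): 9/87=0.1034, 44/87=0.5057, 9/87=0.1034, 25/87=0.2874
Proportions for Species A (n=126): 2/126=0.0159, 4/126=0.0317, 40/126=0.3175, 80/126=0.6349
Σ|p₁ᵢ − p₂ᵢ| = 0.0875 + 0.4740 + 0.2141 + 0.3475 = 1.1231
D = 1 − ½ × 1.1231 = 1 − 0.56155 = 0.43845
D = 0.43845 < 0.8 → No.

No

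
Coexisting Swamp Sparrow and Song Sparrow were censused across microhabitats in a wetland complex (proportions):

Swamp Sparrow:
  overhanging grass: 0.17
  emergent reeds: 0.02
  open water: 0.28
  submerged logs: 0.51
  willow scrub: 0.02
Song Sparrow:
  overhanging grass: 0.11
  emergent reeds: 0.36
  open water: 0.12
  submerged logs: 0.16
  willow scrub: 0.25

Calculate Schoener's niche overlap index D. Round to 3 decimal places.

Σ|p₁ᵢ − p₂ᵢ| = 0.06 + 0.34 + 0.16 + 0.35 + 0.23 = 1.14
D = 1 − ½ × 1.14 = 1 − 0.570 = 0.43000

0.430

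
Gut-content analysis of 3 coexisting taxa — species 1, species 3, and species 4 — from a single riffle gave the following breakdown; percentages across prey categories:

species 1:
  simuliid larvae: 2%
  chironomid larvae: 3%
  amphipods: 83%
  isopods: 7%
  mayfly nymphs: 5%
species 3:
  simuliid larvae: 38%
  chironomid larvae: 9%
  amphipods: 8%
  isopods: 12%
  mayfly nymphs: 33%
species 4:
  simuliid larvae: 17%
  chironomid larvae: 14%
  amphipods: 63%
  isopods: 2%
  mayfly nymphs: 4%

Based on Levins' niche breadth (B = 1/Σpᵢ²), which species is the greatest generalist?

Convert percentages to proportions (divide by 100).
Σp_1ᵢ² = 0.02² + 0.03² + 0.83² + 0.07² + 0.05² = 0.0004 + 0.0009 + 0.6889 + 0.0049 + 0.0025 = 0.6976
B_1 = 1 / 0.6976 = 1.4335
Σp_3ᵢ² = 0.38² + 0.09² + 0.08² + 0.12² + 0.33² = 0.1444 + 0.0081 + 0.0064 + 0.0144 + 0.1089 = 0.2822
B_3 = 1 / 0.2822 = 3.5436
Σp_4ᵢ² = 0.17² + 0.14² + 0.63² + 0.02² + 0.04² = 0.0289 + 0.0196 + 0.3969 + 0.0004 + 0.0016 = 0.4474
B_4 = 1 / 0.4474 = 2.2351
Highest B → broadest niche (most generalist): species 3 (B = 3.54).

species 3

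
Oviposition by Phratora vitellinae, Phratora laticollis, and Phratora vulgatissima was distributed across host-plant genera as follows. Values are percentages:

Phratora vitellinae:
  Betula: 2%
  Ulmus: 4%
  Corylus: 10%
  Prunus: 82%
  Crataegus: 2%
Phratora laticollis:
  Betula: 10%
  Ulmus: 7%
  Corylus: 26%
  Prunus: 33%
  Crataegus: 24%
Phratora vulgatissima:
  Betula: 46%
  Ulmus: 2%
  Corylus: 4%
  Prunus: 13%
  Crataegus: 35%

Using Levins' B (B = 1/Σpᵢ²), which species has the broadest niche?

Phratora laticollis

Convert percentages to proportions (divide by 100).
Σp_viteᵢ² = 0.02² + 0.04² + 0.10² + 0.82² + 0.02² = 0.0004 + 0.0016 + 0.0100 + 0.6724 + 0.0004 = 0.6848
B_vite = 1 / 0.6848 = 1.4603
Σp_latiᵢ² = 0.10² + 0.07² + 0.26² + 0.33² + 0.24² = 0.0100 + 0.0049 + 0.0676 + 0.1089 + 0.0576 = 0.2490
B_lati = 1 / 0.2490 = 4.0161
Σp_vulgᵢ² = 0.46² + 0.02² + 0.04² + 0.13² + 0.35² = 0.2116 + 0.0004 + 0.0016 + 0.0169 + 0.1225 = 0.3530
B_vulg = 1 / 0.3530 = 2.8329
Highest B → broadest niche (most generalist): Phratora laticollis (B = 4.02).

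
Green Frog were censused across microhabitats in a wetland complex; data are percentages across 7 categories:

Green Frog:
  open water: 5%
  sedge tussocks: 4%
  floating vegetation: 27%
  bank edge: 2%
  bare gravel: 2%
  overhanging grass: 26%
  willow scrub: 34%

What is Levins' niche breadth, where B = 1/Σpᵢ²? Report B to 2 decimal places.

3.83

Convert percentages to proportions (divide by 100).
Σpᵢ² = 0.05² + 0.04² + 0.27² + 0.02² + 0.02² + 0.26² + 0.34² = 0.0025 + 0.0016 + 0.0729 + 0.0004 + 0.0004 + 0.0676 + 0.1156 = 0.2610
B = 1 / 0.2610 = 3.8314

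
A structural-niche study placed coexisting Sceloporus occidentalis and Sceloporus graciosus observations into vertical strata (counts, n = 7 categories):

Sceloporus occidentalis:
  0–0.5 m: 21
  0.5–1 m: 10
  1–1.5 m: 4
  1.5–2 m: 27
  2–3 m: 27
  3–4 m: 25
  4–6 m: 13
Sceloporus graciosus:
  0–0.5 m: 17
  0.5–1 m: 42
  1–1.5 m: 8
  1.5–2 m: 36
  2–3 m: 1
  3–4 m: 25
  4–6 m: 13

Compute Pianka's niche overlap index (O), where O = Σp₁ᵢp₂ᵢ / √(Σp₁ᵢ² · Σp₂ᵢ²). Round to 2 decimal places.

Proportions for Sceloporus occidentalis (n=127): 21/127=0.1654, 10/127=0.0787, 4/127=0.0315, 27/127=0.2126, 27/127=0.2126, 25/127=0.1969, 13/127=0.1024
Proportions for Sceloporus graciosus (n=142): 17/142=0.1197, 42/142=0.2958, 8/142=0.0563, 36/142=0.2535, 1/142=0.0070, 25/142=0.1761, 13/142=0.0915
Σ p₁ᵢp₂ᵢ = 0.019798 + 0.023279 + 0.001773 + 0.053894 + 0.001488 + 0.034674 + 0.009370 = 0.144276
Σp_1ᵢ² = 0.1654² + 0.0787² + 0.0315² + 0.2126² + 0.2126² + 0.1969² + 0.1024² = 0.027357 + 0.006194 + 0.000992 + 0.045199 + 0.045199 + 0.038770 + 0.010486 = 0.174197
Σp_2ᵢ² = 0.1197² + 0.2958² + 0.0563² + 0.2535² + 0.0070² + 0.1761² + 0.0915² = 0.014328 + 0.087498 + 0.003170 + 0.064262 + 0.000049 + 0.031011 + 0.008372 = 0.208690
O = 0.144276 / √(0.174197 × 0.208690) = 0.144276 / 0.1906651 = 0.7567

0.76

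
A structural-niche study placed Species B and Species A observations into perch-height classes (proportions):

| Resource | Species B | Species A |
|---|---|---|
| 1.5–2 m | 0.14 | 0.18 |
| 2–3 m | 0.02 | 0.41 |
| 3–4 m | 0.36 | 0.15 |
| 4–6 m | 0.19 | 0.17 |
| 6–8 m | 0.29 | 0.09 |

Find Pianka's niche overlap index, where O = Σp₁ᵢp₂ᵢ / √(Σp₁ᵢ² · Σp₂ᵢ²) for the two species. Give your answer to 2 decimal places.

Σ p₁ᵢp₂ᵢ = 0.0252 + 0.0082 + 0.0540 + 0.0323 + 0.0261 = 0.1458
Σp_1ᵢ² = 0.14² + 0.02² + 0.36² + 0.19² + 0.29² = 0.0196 + 0.0004 + 0.1296 + 0.0361 + 0.0841 = 0.2698
Σp_2ᵢ² = 0.18² + 0.41² + 0.15² + 0.17² + 0.09² = 0.0324 + 0.1681 + 0.0225 + 0.0289 + 0.0081 = 0.2600
O = 0.1458 / √(0.2698 × 0.2600) = 0.1458 / 0.26485 = 0.5505

0.55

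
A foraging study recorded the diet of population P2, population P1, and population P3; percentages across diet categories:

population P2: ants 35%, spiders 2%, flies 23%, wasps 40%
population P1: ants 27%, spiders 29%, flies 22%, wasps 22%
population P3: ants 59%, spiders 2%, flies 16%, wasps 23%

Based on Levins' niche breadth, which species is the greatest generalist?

Convert percentages to proportions (divide by 100).
Σp_P2ᵢ² = 0.35² + 0.02² + 0.23² + 0.40² = 0.1225 + 0.0004 + 0.0529 + 0.1600 = 0.3358
B_P2 = 1 / 0.3358 = 2.9780
Σp_P1ᵢ² = 0.27² + 0.29² + 0.22² + 0.22² = 0.0729 + 0.0841 + 0.0484 + 0.0484 = 0.2538
B_P1 = 1 / 0.2538 = 3.9401
Σp_P3ᵢ² = 0.59² + 0.02² + 0.16² + 0.23² = 0.3481 + 0.0004 + 0.0256 + 0.0529 = 0.4270
B_P3 = 1 / 0.4270 = 2.3419
Highest B → broadest niche (most generalist): population P1 (B = 3.94).

population P1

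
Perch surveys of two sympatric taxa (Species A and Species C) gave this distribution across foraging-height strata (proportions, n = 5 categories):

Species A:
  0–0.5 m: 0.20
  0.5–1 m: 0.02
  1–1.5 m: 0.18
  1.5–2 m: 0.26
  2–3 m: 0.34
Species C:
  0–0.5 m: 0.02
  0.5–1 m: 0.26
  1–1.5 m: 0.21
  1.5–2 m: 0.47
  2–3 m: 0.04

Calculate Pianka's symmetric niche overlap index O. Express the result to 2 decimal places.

0.62

Σ p₁ᵢp₂ᵢ = 0.0040 + 0.0052 + 0.0378 + 0.1222 + 0.0136 = 0.1828
Σp_1ᵢ² = 0.20² + 0.02² + 0.18² + 0.26² + 0.34² = 0.0400 + 0.0004 + 0.0324 + 0.0676 + 0.1156 = 0.2560
Σp_2ᵢ² = 0.02² + 0.26² + 0.21² + 0.47² + 0.04² = 0.0004 + 0.0676 + 0.0441 + 0.2209 + 0.0016 = 0.3346
O = 0.1828 / √(0.2560 × 0.3346) = 0.1828 / 0.29267 = 0.6246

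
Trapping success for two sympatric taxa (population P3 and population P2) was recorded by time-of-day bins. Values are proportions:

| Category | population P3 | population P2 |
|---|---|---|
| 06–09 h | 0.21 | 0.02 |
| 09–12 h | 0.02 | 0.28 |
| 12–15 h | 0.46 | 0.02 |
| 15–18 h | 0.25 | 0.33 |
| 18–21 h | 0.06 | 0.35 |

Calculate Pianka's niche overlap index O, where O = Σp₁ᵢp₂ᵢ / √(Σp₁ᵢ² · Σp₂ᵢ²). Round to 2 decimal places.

0.39

Σ p₁ᵢp₂ᵢ = 0.0042 + 0.0056 + 0.0092 + 0.0825 + 0.0210 = 0.1225
Σp_1ᵢ² = 0.21² + 0.02² + 0.46² + 0.25² + 0.06² = 0.0441 + 0.0004 + 0.2116 + 0.0625 + 0.0036 = 0.3222
Σp_2ᵢ² = 0.02² + 0.28² + 0.02² + 0.33² + 0.35² = 0.0004 + 0.0784 + 0.0004 + 0.1089 + 0.1225 = 0.3106
O = 0.1225 / √(0.3222 × 0.3106) = 0.1225 / 0.31635 = 0.3872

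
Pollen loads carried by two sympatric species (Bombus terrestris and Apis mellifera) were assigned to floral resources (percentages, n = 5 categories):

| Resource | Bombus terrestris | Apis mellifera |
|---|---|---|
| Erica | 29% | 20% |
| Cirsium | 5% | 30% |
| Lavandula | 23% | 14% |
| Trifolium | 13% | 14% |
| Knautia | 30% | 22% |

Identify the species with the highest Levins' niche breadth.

Convert percentages to proportions (divide by 100).
Σp_terrᵢ² = 0.29² + 0.05² + 0.23² + 0.13² + 0.30² = 0.0841 + 0.0025 + 0.0529 + 0.0169 + 0.0900 = 0.2464
B_terr = 1 / 0.2464 = 4.0584
Σp_mellᵢ² = 0.20² + 0.30² + 0.14² + 0.14² + 0.22² = 0.0400 + 0.0900 + 0.0196 + 0.0196 + 0.0484 = 0.2176
B_mell = 1 / 0.2176 = 4.5956
Highest B → broadest niche (most generalist): Apis mellifera (B = 4.60).

Apis mellifera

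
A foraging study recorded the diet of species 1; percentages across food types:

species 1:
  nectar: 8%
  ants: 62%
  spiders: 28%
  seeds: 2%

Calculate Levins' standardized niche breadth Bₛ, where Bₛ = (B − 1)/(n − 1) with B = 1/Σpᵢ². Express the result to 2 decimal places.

0.38

Convert percentages to proportions (divide by 100).
Σpᵢ² = 0.08² + 0.62² + 0.28² + 0.02² = 0.0064 + 0.3844 + 0.0784 + 0.0004 = 0.4696
B = 1 / 0.4696 = 2.1295
Bₛ = (B − 1)/(n − 1) = (2.1295 − 1)/(4 − 1) = 1.1295/3 = 0.3765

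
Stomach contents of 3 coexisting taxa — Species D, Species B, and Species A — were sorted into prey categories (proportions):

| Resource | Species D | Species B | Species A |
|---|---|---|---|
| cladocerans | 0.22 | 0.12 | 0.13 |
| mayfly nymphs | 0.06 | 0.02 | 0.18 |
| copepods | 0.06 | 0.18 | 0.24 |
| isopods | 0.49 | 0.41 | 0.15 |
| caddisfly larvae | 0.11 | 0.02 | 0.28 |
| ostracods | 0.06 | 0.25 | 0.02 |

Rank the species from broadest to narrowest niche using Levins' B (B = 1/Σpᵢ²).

Σp_Dᵢ² = 0.22² + 0.06² + 0.06² + 0.49² + 0.11² + 0.06² = 0.0484 + 0.0036 + 0.0036 + 0.2401 + 0.0121 + 0.0036 = 0.3114
B_D = 1 / 0.3114 = 3.2113
Σp_Bᵢ² = 0.12² + 0.02² + 0.18² + 0.41² + 0.02² + 0.25² = 0.0144 + 0.0004 + 0.0324 + 0.1681 + 0.0004 + 0.0625 = 0.2782
B_B = 1 / 0.2782 = 3.5945
Σp_Aᵢ² = 0.13² + 0.18² + 0.24² + 0.15² + 0.28² + 0.02² = 0.0169 + 0.0324 + 0.0576 + 0.0225 + 0.0784 + 0.0004 = 0.2082
B_A = 1 / 0.2082 = 4.8031
Ranking by B (broadest → narrowest): Species A (4.80) > Species B (3.59) > Species D (3.21)

Species A > Species B > Species D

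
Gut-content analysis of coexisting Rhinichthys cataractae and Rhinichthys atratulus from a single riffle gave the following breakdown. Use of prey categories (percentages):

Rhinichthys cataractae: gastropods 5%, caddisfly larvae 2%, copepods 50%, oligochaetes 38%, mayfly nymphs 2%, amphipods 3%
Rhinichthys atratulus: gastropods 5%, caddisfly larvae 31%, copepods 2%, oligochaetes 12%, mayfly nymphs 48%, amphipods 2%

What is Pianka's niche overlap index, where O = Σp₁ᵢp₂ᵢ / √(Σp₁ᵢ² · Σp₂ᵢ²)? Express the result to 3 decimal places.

0.201

Convert percentages to proportions (divide by 100).
Σ p₁ᵢp₂ᵢ = 0.0025 + 0.0062 + 0.0100 + 0.0456 + 0.0096 + 0.0006 = 0.0745
Σp_1ᵢ² = 0.05² + 0.02² + 0.50² + 0.38² + 0.02² + 0.03² = 0.0025 + 0.0004 + 0.2500 + 0.1444 + 0.0004 + 0.0009 = 0.3986
Σp_2ᵢ² = 0.05² + 0.31² + 0.02² + 0.12² + 0.48² + 0.02² = 0.0025 + 0.0961 + 0.0004 + 0.0144 + 0.2304 + 0.0004 = 0.3442
O = 0.0745 / √(0.3986 × 0.3442) = 0.0745 / 0.370403 = 0.20113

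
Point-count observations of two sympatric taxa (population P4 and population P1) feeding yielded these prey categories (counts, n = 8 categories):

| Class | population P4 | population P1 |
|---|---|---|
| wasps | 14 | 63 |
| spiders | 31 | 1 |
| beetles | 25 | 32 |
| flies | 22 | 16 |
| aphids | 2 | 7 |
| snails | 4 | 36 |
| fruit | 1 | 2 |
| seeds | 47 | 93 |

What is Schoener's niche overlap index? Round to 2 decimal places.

0.66

Proportions for population P4 (n=146): 14/146=0.0959, 31/146=0.2123, 25/146=0.1712, 22/146=0.1507, 2/146=0.0137, 4/146=0.0274, 1/146=0.0068, 47/146=0.3219
Proportions for population P1 (n=250): 63/250=0.2520, 1/250=0.0040, 32/250=0.1280, 16/250=0.0640, 7/250=0.0280, 36/250=0.1440, 2/250=0.0080, 93/250=0.3720
Σ|p₁ᵢ − p₂ᵢ| = 0.1561 + 0.2083 + 0.0432 + 0.0867 + 0.0143 + 0.1166 + 0.0012 + 0.0501 = 0.6765
D = 1 − ½ × 0.6765 = 1 − 0.33825 = 0.66175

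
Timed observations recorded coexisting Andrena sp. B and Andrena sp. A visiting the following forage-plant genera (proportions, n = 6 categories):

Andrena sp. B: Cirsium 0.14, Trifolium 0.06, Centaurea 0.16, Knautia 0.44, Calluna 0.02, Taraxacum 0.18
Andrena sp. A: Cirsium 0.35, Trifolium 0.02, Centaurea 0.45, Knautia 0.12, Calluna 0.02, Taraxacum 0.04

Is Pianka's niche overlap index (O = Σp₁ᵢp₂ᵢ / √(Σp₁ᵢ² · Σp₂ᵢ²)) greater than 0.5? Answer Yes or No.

Yes

Σ p₁ᵢp₂ᵢ = 0.0490 + 0.0012 + 0.0720 + 0.0528 + 0.0004 + 0.0072 = 0.1826
Σp_1ᵢ² = 0.14² + 0.06² + 0.16² + 0.44² + 0.02² + 0.18² = 0.0196 + 0.0036 + 0.0256 + 0.1936 + 0.0004 + 0.0324 = 0.2752
Σp_2ᵢ² = 0.35² + 0.02² + 0.45² + 0.12² + 0.02² + 0.04² = 0.1225 + 0.0004 + 0.2025 + 0.0144 + 0.0004 + 0.0016 = 0.3418
O = 0.1826 / √(0.2752 × 0.3418) = 0.1826 / 0.30670 = 0.5954
O = 0.5954 > 0.5 → Yes.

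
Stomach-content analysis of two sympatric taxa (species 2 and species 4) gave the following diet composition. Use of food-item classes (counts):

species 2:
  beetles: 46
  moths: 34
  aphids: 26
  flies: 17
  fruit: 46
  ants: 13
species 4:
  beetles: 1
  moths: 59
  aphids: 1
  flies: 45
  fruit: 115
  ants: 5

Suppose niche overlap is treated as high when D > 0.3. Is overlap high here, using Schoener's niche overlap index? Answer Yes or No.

Proportions for species 2 (n=182): 46/182=0.2527, 34/182=0.1868, 26/182=0.1429, 17/182=0.0934, 46/182=0.2527, 13/182=0.0714
Proportions for species 4 (n=226): 1/226=0.0044, 59/226=0.2611, 1/226=0.0044, 45/226=0.1991, 115/226=0.5088, 5/226=0.0221
Σ|p₁ᵢ − p₂ᵢ| = 0.2483 + 0.0743 + 0.1385 + 0.1057 + 0.2561 + 0.0493 = 0.8722
D = 1 − ½ × 0.8722 = 1 − 0.43610 = 0.56390
D = 0.56390 > 0.3 → Yes.

Yes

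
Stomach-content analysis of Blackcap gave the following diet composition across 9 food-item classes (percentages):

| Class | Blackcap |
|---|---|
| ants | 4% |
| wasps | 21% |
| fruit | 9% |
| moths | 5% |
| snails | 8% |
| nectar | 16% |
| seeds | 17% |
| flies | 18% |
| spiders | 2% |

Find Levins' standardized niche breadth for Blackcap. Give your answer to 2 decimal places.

0.71

Convert percentages to proportions (divide by 100).
Σpᵢ² = 0.04² + 0.21² + 0.09² + 0.05² + 0.08² + 0.16² + 0.17² + 0.18² + 0.02² = 0.0016 + 0.0441 + 0.0081 + 0.0025 + 0.0064 + 0.0256 + 0.0289 + 0.0324 + 0.0004 = 0.1500
B = 1 / 0.1500 = 6.6667
Bₛ = (B − 1)/(n − 1) = (6.6667 − 1)/(9 − 1) = 5.6667/8 = 0.7083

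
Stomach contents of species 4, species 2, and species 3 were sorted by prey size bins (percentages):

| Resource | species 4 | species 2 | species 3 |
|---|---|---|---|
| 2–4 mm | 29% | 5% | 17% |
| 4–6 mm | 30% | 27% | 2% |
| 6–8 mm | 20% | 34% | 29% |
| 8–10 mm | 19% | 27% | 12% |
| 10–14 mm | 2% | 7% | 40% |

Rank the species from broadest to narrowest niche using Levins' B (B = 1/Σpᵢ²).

species 4 > species 2 > species 3

Convert percentages to proportions (divide by 100).
Σp_4ᵢ² = 0.29² + 0.30² + 0.20² + 0.19² + 0.02² = 0.0841 + 0.0900 + 0.0400 + 0.0361 + 0.0004 = 0.2506
B_4 = 1 / 0.2506 = 3.9904
Σp_2ᵢ² = 0.05² + 0.27² + 0.34² + 0.27² + 0.07² = 0.0025 + 0.0729 + 0.1156 + 0.0729 + 0.0049 = 0.2688
B_2 = 1 / 0.2688 = 3.7202
Σp_3ᵢ² = 0.17² + 0.02² + 0.29² + 0.12² + 0.40² = 0.0289 + 0.0004 + 0.0841 + 0.0144 + 0.1600 = 0.2878
B_3 = 1 / 0.2878 = 3.4746
Ranking by B (broadest → narrowest): species 4 (3.99) > species 2 (3.72) > species 3 (3.47)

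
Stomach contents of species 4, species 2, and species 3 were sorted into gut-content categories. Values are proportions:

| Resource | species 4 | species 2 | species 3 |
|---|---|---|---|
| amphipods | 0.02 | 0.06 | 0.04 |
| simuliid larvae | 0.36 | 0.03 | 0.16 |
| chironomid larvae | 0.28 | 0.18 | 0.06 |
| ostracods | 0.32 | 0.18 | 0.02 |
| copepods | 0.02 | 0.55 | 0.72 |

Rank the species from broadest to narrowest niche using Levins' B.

species 4 > species 2 > species 3

Σp_4ᵢ² = 0.02² + 0.36² + 0.28² + 0.32² + 0.02² = 0.0004 + 0.1296 + 0.0784 + 0.1024 + 0.0004 = 0.3112
B_4 = 1 / 0.3112 = 3.2134
Σp_2ᵢ² = 0.06² + 0.03² + 0.18² + 0.18² + 0.55² = 0.0036 + 0.0009 + 0.0324 + 0.0324 + 0.3025 = 0.3718
B_2 = 1 / 0.3718 = 2.6896
Σp_3ᵢ² = 0.04² + 0.16² + 0.06² + 0.02² + 0.72² = 0.0016 + 0.0256 + 0.0036 + 0.0004 + 0.5184 = 0.5496
B_3 = 1 / 0.5496 = 1.8195
Ranking by B (broadest → narrowest): species 4 (3.21) > species 2 (2.69) > species 3 (1.82)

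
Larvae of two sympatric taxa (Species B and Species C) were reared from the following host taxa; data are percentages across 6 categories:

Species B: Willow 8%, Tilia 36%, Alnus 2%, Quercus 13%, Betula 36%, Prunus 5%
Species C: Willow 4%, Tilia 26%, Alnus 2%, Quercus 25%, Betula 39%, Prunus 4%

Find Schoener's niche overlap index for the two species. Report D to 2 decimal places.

0.85

Convert percentages to proportions (divide by 100).
Σ|p₁ᵢ − p₂ᵢ| = 0.04 + 0.10 + 0.00 + 0.12 + 0.03 + 0.01 = 0.30
D = 1 − ½ × 0.30 = 1 − 0.150 = 0.8500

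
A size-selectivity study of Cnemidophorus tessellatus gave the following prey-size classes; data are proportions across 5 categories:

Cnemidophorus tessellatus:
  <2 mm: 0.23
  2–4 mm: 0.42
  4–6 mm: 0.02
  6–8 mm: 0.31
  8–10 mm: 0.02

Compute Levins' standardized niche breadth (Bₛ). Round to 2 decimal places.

0.52

Σpᵢ² = 0.23² + 0.42² + 0.02² + 0.31² + 0.02² = 0.0529 + 0.1764 + 0.0004 + 0.0961 + 0.0004 = 0.3262
B = 1 / 0.3262 = 3.0656
Bₛ = (B − 1)/(n − 1) = (3.0656 − 1)/(5 − 1) = 2.0656/4 = 0.5164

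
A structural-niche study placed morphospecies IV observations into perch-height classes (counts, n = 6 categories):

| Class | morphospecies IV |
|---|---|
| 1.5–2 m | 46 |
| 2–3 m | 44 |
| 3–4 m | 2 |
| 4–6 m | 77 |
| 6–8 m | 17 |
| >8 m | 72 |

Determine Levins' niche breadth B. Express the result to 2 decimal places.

Proportions for morphospecies IV (n=258): 46/258=0.1783, 44/258=0.1705, 2/258=0.0078, 77/258=0.2984, 17/258=0.0659, 72/258=0.2791
Σpᵢ² = 0.1783² + 0.1705² + 0.0078² + 0.2984² + 0.0659² + 0.2791² = 0.031791 + 0.029070 + 0.000061 + 0.089043 + 0.004343 + 0.077897 = 0.232205
B = 1 / 0.232205 = 4.3065

4.31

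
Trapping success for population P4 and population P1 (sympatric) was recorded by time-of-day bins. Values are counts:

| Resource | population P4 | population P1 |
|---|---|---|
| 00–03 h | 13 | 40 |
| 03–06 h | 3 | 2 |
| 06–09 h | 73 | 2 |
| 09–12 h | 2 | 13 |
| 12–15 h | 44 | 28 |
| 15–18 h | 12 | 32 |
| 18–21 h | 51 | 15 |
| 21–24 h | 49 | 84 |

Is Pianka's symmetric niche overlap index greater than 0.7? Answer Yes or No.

Proportions for population P4 (n=247): 13/247=0.0526, 3/247=0.0121, 73/247=0.2955, 2/247=0.0081, 44/247=0.1781, 12/247=0.0486, 51/247=0.2065, 49/247=0.1984
Proportions for population P1 (n=216): 40/216=0.1852, 2/216=0.0093, 2/216=0.0093, 13/216=0.0602, 28/216=0.1296, 32/216=0.1481, 15/216=0.0694, 84/216=0.3889
Σ p₁ᵢp₂ᵢ = 0.009742 + 0.000113 + 0.002748 + 0.000488 + 0.023082 + 0.007198 + 0.014331 + 0.077158 = 0.134860
Σp_1ᵢ² = 0.0526² + 0.0121² + 0.2955² + 0.0081² + 0.1781² + 0.0486² + 0.2065² + 0.1984² = 0.002767 + 0.000146 + 0.087320 + 0.000066 + 0.031720 + 0.002362 + 0.042642 + 0.039363 = 0.206386
Σp_2ᵢ² = 0.1852² + 0.0093² + 0.0093² + 0.0602² + 0.1296² + 0.1481² + 0.0694² + 0.3889² = 0.034299 + 0.000086 + 0.000086 + 0.003624 + 0.016796 + 0.021934 + 0.004816 + 0.151243 = 0.232884
O = 0.134860 / √(0.206386 × 0.232884) = 0.134860 / 0.2192350 = 0.6151
O = 0.6151 < 0.7 → No.

No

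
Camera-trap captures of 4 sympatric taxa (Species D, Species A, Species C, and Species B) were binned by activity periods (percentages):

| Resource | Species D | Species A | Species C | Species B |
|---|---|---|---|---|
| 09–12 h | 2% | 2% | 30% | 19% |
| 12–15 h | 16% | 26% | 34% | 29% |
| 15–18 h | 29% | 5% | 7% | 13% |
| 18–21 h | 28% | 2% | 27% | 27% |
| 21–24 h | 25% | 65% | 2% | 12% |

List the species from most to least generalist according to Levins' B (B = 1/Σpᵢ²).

Species B > Species D > Species C > Species A

Convert percentages to proportions (divide by 100).
Σp_Dᵢ² = 0.02² + 0.16² + 0.29² + 0.28² + 0.25² = 0.0004 + 0.0256 + 0.0841 + 0.0784 + 0.0625 = 0.2510
B_D = 1 / 0.2510 = 3.9841
Σp_Aᵢ² = 0.02² + 0.26² + 0.05² + 0.02² + 0.65² = 0.0004 + 0.0676 + 0.0025 + 0.0004 + 0.4225 = 0.4934
B_A = 1 / 0.4934 = 2.0268
Σp_Cᵢ² = 0.30² + 0.34² + 0.07² + 0.27² + 0.02² = 0.0900 + 0.1156 + 0.0049 + 0.0729 + 0.0004 = 0.2838
B_C = 1 / 0.2838 = 3.5236
Σp_Bᵢ² = 0.19² + 0.29² + 0.13² + 0.27² + 0.12² = 0.0361 + 0.0841 + 0.0169 + 0.0729 + 0.0144 = 0.2244
B_B = 1 / 0.2244 = 4.4563
Ranking by B (broadest → narrowest): Species B (4.46) > Species D (3.98) > Species C (3.52) > Species A (2.03)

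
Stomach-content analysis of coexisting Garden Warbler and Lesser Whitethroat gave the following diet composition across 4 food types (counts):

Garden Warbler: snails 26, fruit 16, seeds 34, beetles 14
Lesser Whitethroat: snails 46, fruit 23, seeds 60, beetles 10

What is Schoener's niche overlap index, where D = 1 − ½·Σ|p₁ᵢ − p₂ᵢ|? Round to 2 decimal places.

Proportions for Garden Warbler (n=90): 26/90=0.2889, 16/90=0.1778, 34/90=0.3778, 14/90=0.1556
Proportions for Lesser Whitethroat (n=139): 46/139=0.3309, 23/139=0.1655, 60/139=0.4317, 10/139=0.0719
Σ|p₁ᵢ − p₂ᵢ| = 0.0420 + 0.0123 + 0.0539 + 0.0837 = 0.1919
D = 1 − ½ × 0.1919 = 1 − 0.09595 = 0.90405

0.90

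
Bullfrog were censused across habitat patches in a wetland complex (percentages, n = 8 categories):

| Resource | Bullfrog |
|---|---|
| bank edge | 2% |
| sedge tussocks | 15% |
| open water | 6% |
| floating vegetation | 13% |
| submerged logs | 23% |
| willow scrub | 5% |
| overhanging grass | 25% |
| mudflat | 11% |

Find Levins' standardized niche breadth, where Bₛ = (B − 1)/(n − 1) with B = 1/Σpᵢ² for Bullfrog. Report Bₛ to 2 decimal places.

Convert percentages to proportions (divide by 100).
Σpᵢ² = 0.02² + 0.15² + 0.06² + 0.13² + 0.23² + 0.05² + 0.25² + 0.11² = 0.0004 + 0.0225 + 0.0036 + 0.0169 + 0.0529 + 0.0025 + 0.0625 + 0.0121 = 0.1734
B = 1 / 0.1734 = 5.7670
Bₛ = (B − 1)/(n − 1) = (5.7670 − 1)/(8 − 1) = 4.7670/7 = 0.6810

0.68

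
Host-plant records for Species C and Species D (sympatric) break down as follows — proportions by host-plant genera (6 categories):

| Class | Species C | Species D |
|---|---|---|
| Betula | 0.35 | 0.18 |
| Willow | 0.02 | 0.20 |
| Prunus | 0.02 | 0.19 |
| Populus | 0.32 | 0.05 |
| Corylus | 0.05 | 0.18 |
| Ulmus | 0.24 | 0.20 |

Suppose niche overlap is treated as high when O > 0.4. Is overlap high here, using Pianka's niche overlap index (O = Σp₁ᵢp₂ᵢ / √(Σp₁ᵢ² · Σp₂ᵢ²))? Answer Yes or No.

Yes

Σ p₁ᵢp₂ᵢ = 0.0630 + 0.0040 + 0.0038 + 0.0160 + 0.0090 + 0.0480 = 0.1438
Σp_1ᵢ² = 0.35² + 0.02² + 0.02² + 0.32² + 0.05² + 0.24² = 0.1225 + 0.0004 + 0.0004 + 0.1024 + 0.0025 + 0.0576 = 0.2858
Σp_2ᵢ² = 0.18² + 0.20² + 0.19² + 0.05² + 0.18² + 0.20² = 0.0324 + 0.0400 + 0.0361 + 0.0025 + 0.0324 + 0.0400 = 0.1834
O = 0.1438 / √(0.2858 × 0.1834) = 0.1438 / 0.22894 = 0.6281
O = 0.6281 > 0.4 → Yes.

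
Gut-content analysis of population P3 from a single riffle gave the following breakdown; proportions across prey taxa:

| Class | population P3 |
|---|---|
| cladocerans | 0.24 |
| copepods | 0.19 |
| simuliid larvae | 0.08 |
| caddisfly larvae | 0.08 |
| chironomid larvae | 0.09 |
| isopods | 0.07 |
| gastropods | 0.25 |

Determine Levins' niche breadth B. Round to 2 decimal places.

Σpᵢ² = 0.24² + 0.19² + 0.08² + 0.08² + 0.09² + 0.07² + 0.25² = 0.0576 + 0.0361 + 0.0064 + 0.0064 + 0.0081 + 0.0049 + 0.0625 = 0.1820
B = 1 / 0.1820 = 5.4945

5.49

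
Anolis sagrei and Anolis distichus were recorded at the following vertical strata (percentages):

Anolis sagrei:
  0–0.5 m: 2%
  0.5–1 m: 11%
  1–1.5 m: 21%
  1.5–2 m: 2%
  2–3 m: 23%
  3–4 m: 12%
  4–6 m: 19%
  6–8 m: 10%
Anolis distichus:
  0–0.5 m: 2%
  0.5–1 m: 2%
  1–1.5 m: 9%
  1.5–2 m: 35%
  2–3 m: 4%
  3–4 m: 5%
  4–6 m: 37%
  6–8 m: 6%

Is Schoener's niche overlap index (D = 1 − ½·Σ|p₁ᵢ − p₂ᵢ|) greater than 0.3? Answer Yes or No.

Convert percentages to proportions (divide by 100).
Σ|p₁ᵢ − p₂ᵢ| = 0.00 + 0.09 + 0.12 + 0.33 + 0.19 + 0.07 + 0.18 + 0.04 = 1.02
D = 1 − ½ × 1.02 = 1 − 0.510 = 0.4900
D = 0.4900 > 0.3 → Yes.

Yes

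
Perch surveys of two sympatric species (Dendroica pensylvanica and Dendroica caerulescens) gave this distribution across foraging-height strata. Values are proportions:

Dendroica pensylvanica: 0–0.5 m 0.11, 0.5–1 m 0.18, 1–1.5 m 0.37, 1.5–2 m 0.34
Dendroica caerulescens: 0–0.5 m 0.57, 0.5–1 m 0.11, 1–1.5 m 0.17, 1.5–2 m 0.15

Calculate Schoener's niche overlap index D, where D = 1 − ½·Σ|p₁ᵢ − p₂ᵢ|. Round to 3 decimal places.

Σ|p₁ᵢ − p₂ᵢ| = 0.46 + 0.07 + 0.20 + 0.19 = 0.92
D = 1 − ½ × 0.92 = 1 − 0.460 = 0.54000

0.540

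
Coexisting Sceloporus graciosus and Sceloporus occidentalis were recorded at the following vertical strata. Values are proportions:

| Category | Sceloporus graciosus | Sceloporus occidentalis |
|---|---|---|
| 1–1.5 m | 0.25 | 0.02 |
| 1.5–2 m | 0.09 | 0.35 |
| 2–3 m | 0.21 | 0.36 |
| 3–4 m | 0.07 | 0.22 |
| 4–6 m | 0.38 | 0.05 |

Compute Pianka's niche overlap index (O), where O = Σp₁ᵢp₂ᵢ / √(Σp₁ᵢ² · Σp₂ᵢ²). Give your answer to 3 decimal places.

Σ p₁ᵢp₂ᵢ = 0.0050 + 0.0315 + 0.0756 + 0.0154 + 0.0190 = 0.1465
Σp_1ᵢ² = 0.25² + 0.09² + 0.21² + 0.07² + 0.38² = 0.0625 + 0.0081 + 0.0441 + 0.0049 + 0.1444 = 0.2640
Σp_2ᵢ² = 0.02² + 0.35² + 0.36² + 0.22² + 0.05² = 0.0004 + 0.1225 + 0.1296 + 0.0484 + 0.0025 = 0.3034
O = 0.1465 / √(0.2640 × 0.3034) = 0.1465 / 0.283015 = 0.51764

0.518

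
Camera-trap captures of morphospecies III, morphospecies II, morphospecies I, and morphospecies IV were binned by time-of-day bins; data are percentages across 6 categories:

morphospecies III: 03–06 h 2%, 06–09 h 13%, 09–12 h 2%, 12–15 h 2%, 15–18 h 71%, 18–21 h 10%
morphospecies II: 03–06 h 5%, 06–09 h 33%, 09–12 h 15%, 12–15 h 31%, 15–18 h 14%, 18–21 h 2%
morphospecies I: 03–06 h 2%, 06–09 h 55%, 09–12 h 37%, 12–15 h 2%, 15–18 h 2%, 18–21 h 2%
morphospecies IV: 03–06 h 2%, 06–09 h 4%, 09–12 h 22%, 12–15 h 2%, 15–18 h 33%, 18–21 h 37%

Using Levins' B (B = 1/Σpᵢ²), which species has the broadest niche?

morphospecies II

Convert percentages to proportions (divide by 100).
Σp_IIIᵢ² = 0.02² + 0.13² + 0.02² + 0.02² + 0.71² + 0.10² = 0.0004 + 0.0169 + 0.0004 + 0.0004 + 0.5041 + 0.0100 = 0.5322
B_III = 1 / 0.5322 = 1.8790
Σp_IIᵢ² = 0.05² + 0.33² + 0.15² + 0.31² + 0.14² + 0.02² = 0.0025 + 0.1089 + 0.0225 + 0.0961 + 0.0196 + 0.0004 = 0.2500
B_II = 1 / 0.2500 = 4.0000
Σp_Iᵢ² = 0.02² + 0.55² + 0.37² + 0.02² + 0.02² + 0.02² = 0.0004 + 0.3025 + 0.1369 + 0.0004 + 0.0004 + 0.0004 = 0.4410
B_I = 1 / 0.4410 = 2.2676
Σp_IVᵢ² = 0.02² + 0.04² + 0.22² + 0.02² + 0.33² + 0.37² = 0.0004 + 0.0016 + 0.0484 + 0.0004 + 0.1089 + 0.1369 = 0.2966
B_IV = 1 / 0.2966 = 3.3715
Highest B → broadest niche (most generalist): morphospecies II (B = 4.00).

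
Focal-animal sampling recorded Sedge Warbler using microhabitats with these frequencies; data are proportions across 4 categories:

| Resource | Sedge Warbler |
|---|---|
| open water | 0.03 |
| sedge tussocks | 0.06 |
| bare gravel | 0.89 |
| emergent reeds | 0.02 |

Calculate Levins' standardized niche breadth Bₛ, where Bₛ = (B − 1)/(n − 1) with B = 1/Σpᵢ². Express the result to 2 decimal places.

0.08

Σpᵢ² = 0.03² + 0.06² + 0.89² + 0.02² = 0.0009 + 0.0036 + 0.7921 + 0.0004 = 0.7970
B = 1 / 0.7970 = 1.2547
Bₛ = (B − 1)/(n − 1) = (1.2547 − 1)/(4 − 1) = 0.2547/3 = 0.0849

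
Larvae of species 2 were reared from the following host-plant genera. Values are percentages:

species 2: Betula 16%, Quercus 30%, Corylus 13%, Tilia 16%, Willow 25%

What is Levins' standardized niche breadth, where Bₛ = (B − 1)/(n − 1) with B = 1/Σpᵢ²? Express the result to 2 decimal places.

0.88

Convert percentages to proportions (divide by 100).
Σpᵢ² = 0.16² + 0.30² + 0.13² + 0.16² + 0.25² = 0.0256 + 0.0900 + 0.0169 + 0.0256 + 0.0625 = 0.2206
B = 1 / 0.2206 = 4.5331
Bₛ = (B − 1)/(n − 1) = (4.5331 − 1)/(5 − 1) = 3.5331/4 = 0.8833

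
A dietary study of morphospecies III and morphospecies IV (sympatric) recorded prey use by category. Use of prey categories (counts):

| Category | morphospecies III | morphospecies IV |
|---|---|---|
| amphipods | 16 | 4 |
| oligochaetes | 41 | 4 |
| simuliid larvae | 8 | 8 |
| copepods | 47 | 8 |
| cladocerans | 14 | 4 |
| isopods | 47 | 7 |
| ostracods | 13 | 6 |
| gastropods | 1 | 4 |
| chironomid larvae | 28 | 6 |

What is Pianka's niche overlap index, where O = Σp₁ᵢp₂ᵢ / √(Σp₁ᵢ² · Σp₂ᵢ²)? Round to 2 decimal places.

Proportions for morphospecies III (n=215): 16/215=0.0744, 41/215=0.1907, 8/215=0.0372, 47/215=0.2186, 14/215=0.0651, 47/215=0.2186, 13/215=0.0605, 1/215=0.0047, 28/215=0.1302
Proportions for morphospecies IV (n=51): 4/51=0.0784, 4/51=0.0784, 8/51=0.1569, 8/51=0.1569, 4/51=0.0784, 7/51=0.1373, 6/51=0.1176, 4/51=0.0784, 6/51=0.1176
Σ p₁ᵢp₂ᵢ = 0.005833 + 0.014951 + 0.005837 + 0.034298 + 0.005104 + 0.030014 + 0.007115 + 0.000368 + 0.015312 = 0.118832
Σp_1ᵢ² = 0.0744² + 0.1907² + 0.0372² + 0.2186² + 0.0651² + 0.2186² + 0.0605² + 0.0047² + 0.1302² = 0.005535 + 0.036366 + 0.001384 + 0.047786 + 0.004238 + 0.047786 + 0.003660 + 0.000022 + 0.016952 = 0.163729
Σp_2ᵢ² = 0.0784² + 0.0784² + 0.1569² + 0.1569² + 0.0784² + 0.1373² + 0.1176² + 0.0784² + 0.1176² = 0.006147 + 0.006147 + 0.024618 + 0.024618 + 0.006147 + 0.018851 + 0.013830 + 0.006147 + 0.013830 = 0.120335
O = 0.118832 / √(0.163729 × 0.120335) = 0.118832 / 0.1403650 = 0.8466

0.85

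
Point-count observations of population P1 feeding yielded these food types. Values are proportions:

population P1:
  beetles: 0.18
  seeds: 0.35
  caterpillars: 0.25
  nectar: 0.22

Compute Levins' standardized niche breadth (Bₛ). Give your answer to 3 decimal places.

0.921

Σpᵢ² = 0.18² + 0.35² + 0.25² + 0.22² = 0.0324 + 0.1225 + 0.0625 + 0.0484 = 0.2658
B = 1 / 0.2658 = 3.76223
Bₛ = (B − 1)/(n − 1) = (3.76223 − 1)/(4 − 1) = 2.76223/3 = 0.92074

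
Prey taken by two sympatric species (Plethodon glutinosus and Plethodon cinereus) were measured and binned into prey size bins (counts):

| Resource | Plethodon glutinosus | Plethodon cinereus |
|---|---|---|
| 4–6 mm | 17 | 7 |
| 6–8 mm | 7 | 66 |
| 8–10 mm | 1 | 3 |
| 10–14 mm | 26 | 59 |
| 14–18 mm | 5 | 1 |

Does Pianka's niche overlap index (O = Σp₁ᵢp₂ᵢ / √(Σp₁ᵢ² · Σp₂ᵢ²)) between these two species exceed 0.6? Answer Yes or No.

Proportions for Plethodon glutinosus (n=56): 17/56=0.3036, 7/56=0.1250, 1/56=0.0179, 26/56=0.4643, 5/56=0.0893
Proportions for Plethodon cinereus (n=136): 7/136=0.0515, 66/136=0.4853, 3/136=0.0221, 59/136=0.4338, 1/136=0.0074
Σ p₁ᵢp₂ᵢ = 0.015635 + 0.060663 + 0.000396 + 0.201413 + 0.000661 = 0.278768
Σp_1ᵢ² = 0.3036² + 0.1250² + 0.0179² + 0.4643² + 0.0893² = 0.092173 + 0.015625 + 0.000320 + 0.215574 + 0.007974 = 0.331666
Σp_2ᵢ² = 0.0515² + 0.4853² + 0.0221² + 0.4338² + 0.0074² = 0.002652 + 0.235516 + 0.000488 + 0.188182 + 0.000055 = 0.426893
O = 0.278768 / √(0.331666 × 0.426893) = 0.278768 / 0.3762790 = 0.7409
O = 0.7409 > 0.6 → Yes.

Yes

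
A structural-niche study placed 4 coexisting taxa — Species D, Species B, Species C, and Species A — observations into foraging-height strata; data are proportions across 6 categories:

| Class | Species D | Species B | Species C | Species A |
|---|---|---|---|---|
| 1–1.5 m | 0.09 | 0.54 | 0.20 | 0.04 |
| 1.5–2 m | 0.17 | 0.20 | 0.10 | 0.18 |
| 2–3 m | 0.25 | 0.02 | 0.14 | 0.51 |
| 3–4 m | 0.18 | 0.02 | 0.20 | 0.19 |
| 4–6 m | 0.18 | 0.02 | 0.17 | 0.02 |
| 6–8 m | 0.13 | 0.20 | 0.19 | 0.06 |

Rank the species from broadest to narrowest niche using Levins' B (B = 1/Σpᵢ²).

Σp_Dᵢ² = 0.09² + 0.17² + 0.25² + 0.18² + 0.18² + 0.13² = 0.0081 + 0.0289 + 0.0625 + 0.0324 + 0.0324 + 0.0169 = 0.1812
B_D = 1 / 0.1812 = 5.5188
Σp_Bᵢ² = 0.54² + 0.20² + 0.02² + 0.02² + 0.02² + 0.20² = 0.2916 + 0.0400 + 0.0004 + 0.0004 + 0.0004 + 0.0400 = 0.3728
B_B = 1 / 0.3728 = 2.6824
Σp_Cᵢ² = 0.20² + 0.10² + 0.14² + 0.20² + 0.17² + 0.19² = 0.0400 + 0.0100 + 0.0196 + 0.0400 + 0.0289 + 0.0361 = 0.1746
B_C = 1 / 0.1746 = 5.7274
Σp_Aᵢ² = 0.04² + 0.18² + 0.51² + 0.19² + 0.02² + 0.06² = 0.0016 + 0.0324 + 0.2601 + 0.0361 + 0.0004 + 0.0036 = 0.3342
B_A = 1 / 0.3342 = 2.9922
Ranking by B (broadest → narrowest): Species C (5.73) > Species D (5.52) > Species A (2.99) > Species B (2.68)

Species C > Species D > Species A > Species B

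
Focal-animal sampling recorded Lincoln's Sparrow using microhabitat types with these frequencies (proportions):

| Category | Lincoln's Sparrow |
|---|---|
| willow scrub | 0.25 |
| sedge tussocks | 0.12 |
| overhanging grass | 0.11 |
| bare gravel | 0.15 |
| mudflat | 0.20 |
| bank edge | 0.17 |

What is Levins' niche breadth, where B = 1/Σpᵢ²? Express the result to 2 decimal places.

Σpᵢ² = 0.25² + 0.12² + 0.11² + 0.15² + 0.20² + 0.17² = 0.0625 + 0.0144 + 0.0121 + 0.0225 + 0.0400 + 0.0289 = 0.1804
B = 1 / 0.1804 = 5.5432

5.54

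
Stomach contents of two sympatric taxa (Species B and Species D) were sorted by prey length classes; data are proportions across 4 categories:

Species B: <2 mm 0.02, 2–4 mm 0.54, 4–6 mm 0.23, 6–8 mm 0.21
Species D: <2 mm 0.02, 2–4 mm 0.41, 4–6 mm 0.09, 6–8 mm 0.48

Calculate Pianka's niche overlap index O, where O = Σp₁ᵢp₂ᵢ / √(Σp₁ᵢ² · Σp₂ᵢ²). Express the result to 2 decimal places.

Σ p₁ᵢp₂ᵢ = 0.0004 + 0.2214 + 0.0207 + 0.1008 = 0.3433
Σp_1ᵢ² = 0.02² + 0.54² + 0.23² + 0.21² = 0.0004 + 0.2916 + 0.0529 + 0.0441 = 0.3890
Σp_2ᵢ² = 0.02² + 0.41² + 0.09² + 0.48² = 0.0004 + 0.1681 + 0.0081 + 0.2304 = 0.4070
O = 0.3433 / √(0.3890 × 0.4070) = 0.3433 / 0.39790 = 0.8628

0.86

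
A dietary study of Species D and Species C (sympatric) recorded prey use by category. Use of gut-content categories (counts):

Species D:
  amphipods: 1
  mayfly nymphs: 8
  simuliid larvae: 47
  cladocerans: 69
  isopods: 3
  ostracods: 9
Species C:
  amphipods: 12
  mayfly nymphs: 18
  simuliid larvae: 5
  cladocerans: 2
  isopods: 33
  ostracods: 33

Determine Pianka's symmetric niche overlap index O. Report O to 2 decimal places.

0.21

Proportions for Species D (n=137): 1/137=0.0073, 8/137=0.0584, 47/137=0.3431, 69/137=0.5036, 3/137=0.0219, 9/137=0.0657
Proportions for Species C (n=103): 12/103=0.1165, 18/103=0.1748, 5/103=0.0485, 2/103=0.0194, 33/103=0.3204, 33/103=0.3204
Σ p₁ᵢp₂ᵢ = 0.000850 + 0.010208 + 0.016640 + 0.009770 + 0.007017 + 0.021050 = 0.065535
Σp_1ᵢ² = 0.0073² + 0.0584² + 0.3431² + 0.5036² + 0.0219² + 0.0657² = 0.000053 + 0.003411 + 0.117718 + 0.253613 + 0.000480 + 0.004316 = 0.379591
Σp_2ᵢ² = 0.1165² + 0.1748² + 0.0485² + 0.0194² + 0.3204² + 0.3204² = 0.013572 + 0.030555 + 0.002352 + 0.000376 + 0.102656 + 0.102656 = 0.252167
O = 0.065535 / √(0.379591 × 0.252167) = 0.065535 / 0.3093870 = 0.2118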